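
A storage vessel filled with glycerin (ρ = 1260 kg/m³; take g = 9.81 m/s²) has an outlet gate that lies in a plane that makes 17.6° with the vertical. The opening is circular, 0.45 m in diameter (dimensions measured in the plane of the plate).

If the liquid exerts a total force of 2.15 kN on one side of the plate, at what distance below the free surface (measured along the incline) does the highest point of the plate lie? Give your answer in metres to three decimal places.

γ = ρg = 1260 × 9.81 / 1000 = 12.3606 kN/m³.
A = π(0.225)² = 0.159043 m².
From F = γ·h_c·A, the centroid depth is h_c = 2.15/(12.3606 × 0.159043) = 1.09367 m.
The plate makes 17.6° with the vertical, i.e. θ = 90° − 17.6° = 72.4° to the horizontal. Measuring y along the incline from the free-surface line, vertical depth h = y·sinθ with sinθ = 0.953191.
Along the incline, y_c = h_c/sinθ = 1.09367/0.953191 = 1.14738 m.
The centroid is at the centre, 0.225 m below the top of the plate, so the highest point sits at y_top = 1.14738 − 0.225 = 0.92238 m along the incline.

y_top ≈ 0.922 m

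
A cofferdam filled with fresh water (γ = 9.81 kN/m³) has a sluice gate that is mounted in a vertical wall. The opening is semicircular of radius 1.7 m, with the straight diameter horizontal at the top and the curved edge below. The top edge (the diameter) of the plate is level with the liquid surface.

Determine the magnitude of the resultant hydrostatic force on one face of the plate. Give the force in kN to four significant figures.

F ≈ 32.13 kN

γ = 9.81 kN/m³.
The centroid of a semicircle lies 4r/(3π) = 0.721502 m from the diameter, here below the top edge, so the centroid depth is h_c = 0.721502 m.
A = πr²/2 = π × 1.7²/2 = 4.5396 m².
Resultant F = γ·h_c·A = 9.81 × 0.721502 × 4.5396 = 32.131 kN.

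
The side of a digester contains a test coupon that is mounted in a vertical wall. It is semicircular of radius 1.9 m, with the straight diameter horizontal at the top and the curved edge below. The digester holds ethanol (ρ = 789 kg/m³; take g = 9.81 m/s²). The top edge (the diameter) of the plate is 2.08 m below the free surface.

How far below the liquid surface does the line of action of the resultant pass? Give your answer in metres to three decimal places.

γ = ρg = 789 × 9.81 / 1000 = 7.74009 kN/m³.
The centroid of a semicircle lies 4r/(3π) = 0.806385 m from the diameter, here below the top edge, so the centroid depth is h_c = 2.08 + 0.806385 = 2.88639 m.
A = πr²/2 = π × 1.9²/2 = 5.67057 m².
Resultant F = γ·h_c·A = 7.74009 × 2.88639 × 5.67057 = 126.686 kN.
I_c = (π/8 − 8/(9π))·r⁴ = 0.109757 × 1.9⁴ = 1.43036 m⁴.
Centre of pressure: y_p = y_c + I_c/(y_c·A) = 2.88639 + 1.43036/(2.88639 × 5.67057) = 2.88639 + 0.0873904 = 2.97378 m along the plane.

h_p = 2.974 m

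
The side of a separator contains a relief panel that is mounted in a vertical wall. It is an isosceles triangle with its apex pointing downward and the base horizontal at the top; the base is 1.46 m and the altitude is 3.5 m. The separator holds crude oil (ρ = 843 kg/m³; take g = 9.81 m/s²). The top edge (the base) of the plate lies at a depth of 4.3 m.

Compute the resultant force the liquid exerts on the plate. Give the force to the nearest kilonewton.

F ≈ 116 kN

γ = ρg = 843 × 9.81 / 1000 = 8.26983 kN/m³.
With the apex down, the centroid sits h/3 = 3.5/3 = 1.16667 m below the base (the top edge), so the centroid depth is h_c = 4.3 + 1.16667 = 5.46667 m.
A = ½ × 1.46 × 3.5 = 2.555 m².
Resultant F = γ·h_c·A = 8.26983 × 5.46667 × 2.555 = 115.508 kN.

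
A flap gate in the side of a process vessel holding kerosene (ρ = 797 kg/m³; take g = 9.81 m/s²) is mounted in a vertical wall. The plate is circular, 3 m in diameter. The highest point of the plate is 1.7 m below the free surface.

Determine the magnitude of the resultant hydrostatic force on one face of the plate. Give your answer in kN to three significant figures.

γ = ρg = 797 × 9.81 / 1000 = 7.81857 kN/m³.
The centroid is at the centre, 1.5 m below the top of the plate, so the centroid depth is h_c = 1.7 + 1.5 = 3.2 m.
A = π(1.5)² = 7.06858 m².
Resultant F = γ·h_c·A = 7.81857 × 3.2 × 7.06858 = 176.852 kN.

F ≈ 177 kN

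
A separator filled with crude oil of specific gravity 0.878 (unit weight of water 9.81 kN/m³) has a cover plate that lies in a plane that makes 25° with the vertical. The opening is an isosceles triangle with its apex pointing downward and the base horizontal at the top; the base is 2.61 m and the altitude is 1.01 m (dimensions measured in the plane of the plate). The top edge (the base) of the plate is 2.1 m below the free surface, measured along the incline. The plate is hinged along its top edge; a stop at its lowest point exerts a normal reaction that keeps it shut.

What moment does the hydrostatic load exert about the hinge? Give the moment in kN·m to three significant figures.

M ≈ 9.02 kN·m

γ = 0.878 × 9.81 = 8.61318 kN/m³.
The plate makes 25° with the vertical, i.e. θ = 90° − 25° = 65° to the horizontal. Measuring y along the incline from the free-surface line, vertical depth h = y·sinθ with sinθ = 0.906308.
With the apex down, the centroid sits h/3 = 1.01/3 = 0.336667 m below the base (the top edge), so y_c = 2.1 + 0.336667 = 2.43667 m and h_c = 2.43667 × 0.906308 = 2.20837 m.
A = ½ × 2.61 × 1.01 = 1.31805 m².
Resultant F = γ·h_c·A = 8.61318 × 2.20837 × 1.31805 = 25.0707 kN.
I_c = b·h³/36 = 2.61 × 1.01³/36 = 0.0746968 m⁴.
Centre of pressure: y_p = y_c + I_c/(y_c·A) = 2.43667 + 0.0746968/(2.43667 × 1.31805) = 2.43667 + 0.0232581 = 2.45993 m along the plane.
The resultant acts 0.336667 + 0.0232581 = 0.359925 m (along the plate) below the hinge at the top edge, so the moment about the hinge is M = F × 0.359925 = 25.0707 × 0.359925 = 9.02357 kN·m.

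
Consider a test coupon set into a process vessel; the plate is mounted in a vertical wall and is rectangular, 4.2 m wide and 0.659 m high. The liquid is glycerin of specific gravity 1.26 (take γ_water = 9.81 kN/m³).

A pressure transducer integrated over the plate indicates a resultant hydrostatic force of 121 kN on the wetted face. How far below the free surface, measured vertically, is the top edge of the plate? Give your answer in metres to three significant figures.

γ = 1.26 × 9.81 = 12.3606 kN/m³.
A = 4.2 × 0.659 = 2.7678 m².
From F = γ·h_c·A, the centroid depth is h_c = 121/(12.3606 × 2.7678) = 3.5368 m.
The centroid lies 0.659/2 = 0.3295 m below the top edge, so the top edge sits at h_top = 3.5368 − 0.3295 = 3.2073 m below the surface.

d_top ≈ 3.21 m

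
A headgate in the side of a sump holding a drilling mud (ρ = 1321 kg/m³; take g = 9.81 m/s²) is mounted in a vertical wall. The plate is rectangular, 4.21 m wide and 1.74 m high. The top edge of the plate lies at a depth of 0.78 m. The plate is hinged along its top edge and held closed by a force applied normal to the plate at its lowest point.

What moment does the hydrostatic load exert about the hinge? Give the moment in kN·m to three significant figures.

M ≈ 160 kN·m

γ = ρg = 1321 × 9.81 / 1000 = 12.95901 kN/m³.
The centroid lies 1.74/2 = 0.87 m below the top edge, so the centroid depth is h_c = 0.78 + 0.87 = 1.65 m.
A = 4.21 × 1.74 = 7.3254 m².
Resultant F = γ·h_c·A = 12.95901 × 1.65 × 7.3254 = 156.634 kN.
I_c = b·h³/12 = 4.21 × 1.74³/12 = 1.8482 m⁴.
Centre of pressure: y_p = y_c + I_c/(y_c·A) = 1.65 + 1.8482/(1.65 × 7.3254) = 1.65 + 0.152909 = 1.80291 m along the plane.
The resultant acts 0.87 + 0.152909 = 1.02291 m (along the plate) below the hinge at the top edge, so the moment about the hinge is M = F × 1.02291 = 156.634 × 1.02291 = 160.222 kN·m.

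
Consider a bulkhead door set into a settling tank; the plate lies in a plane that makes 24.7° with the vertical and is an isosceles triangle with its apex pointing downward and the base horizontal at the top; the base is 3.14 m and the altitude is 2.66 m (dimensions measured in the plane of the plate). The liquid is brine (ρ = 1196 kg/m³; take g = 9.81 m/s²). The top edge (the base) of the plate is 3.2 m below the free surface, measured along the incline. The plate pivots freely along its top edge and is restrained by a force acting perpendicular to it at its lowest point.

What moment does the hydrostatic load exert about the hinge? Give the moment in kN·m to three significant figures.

γ = ρg = 1196 × 9.81 / 1000 = 11.73276 kN/m³.
The plate makes 24.7° with the vertical, i.e. θ = 90° − 24.7° = 65.3° to the horizontal. Measuring y along the incline from the free-surface line, vertical depth h = y·sinθ with sinθ = 0.908508.
With the apex down, the centroid sits h/3 = 2.66/3 = 0.886667 m below the base (the top edge), so y_c = 3.2 + 0.886667 = 4.08667 m and h_c = 4.08667 × 0.908508 = 3.71277 m.
A = ½ × 3.14 × 2.66 = 4.1762 m².
Resultant F = γ·h_c·A = 11.73276 × 3.71277 × 4.1762 = 181.92 kN.
I_c = b·h³/36 = 3.14 × 2.66³/36 = 1.64162 m⁴.
Centre of pressure: y_p = y_c + I_c/(y_c·A) = 4.08667 + 1.64162/(4.08667 × 4.1762) = 4.08667 + 0.0961882 = 4.18286 m along the plane.
The resultant acts 0.886667 + 0.0961882 = 0.982855 m (along the plate) below the hinge at the top edge, so the moment about the hinge is M = F × 0.982855 = 181.92 × 0.982855 = 178.801 kN·m.

M ≈ 179 kN·m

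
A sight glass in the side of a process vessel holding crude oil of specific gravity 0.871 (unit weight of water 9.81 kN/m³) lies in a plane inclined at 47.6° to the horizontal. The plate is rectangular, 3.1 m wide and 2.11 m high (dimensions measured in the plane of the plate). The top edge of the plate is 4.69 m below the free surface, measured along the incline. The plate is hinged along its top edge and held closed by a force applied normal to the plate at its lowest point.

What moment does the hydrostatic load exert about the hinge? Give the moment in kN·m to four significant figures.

M ≈ 265.5 kN·m

γ = 0.871 × 9.81 = 8.54451 kN/m³.
Let θ = 47.6° be the plate's angle to the horizontal; measure y along the incline from where the plane meets the free surface. Vertical depth h = y·sinθ with sinθ = 0.738455.
The centroid lies 2.11/2 = 1.055 m below the top edge, so y_c = 4.69 + 1.055 = 5.745 m and h_c = 5.745 × 0.738455 = 4.24242 m.
A = 3.1 × 2.11 = 6.541 m².
Resultant F = γ·h_c·A = 8.54451 × 4.24242 × 6.541 = 237.107 kN.
I_c = b·h³/12 = 3.1 × 2.11³/12 = 2.42677 m⁴.
Centre of pressure: y_p = y_c + I_c/(y_c·A) = 5.745 + 2.42677/(5.745 × 6.541) = 5.745 + 0.0645795 = 5.80958 m along the plane.
The resultant acts 1.055 + 0.0645795 = 1.11958 m (along the plate) below the hinge at the top edge, so the moment about the hinge is M = F × 1.11958 = 237.107 × 1.11958 = 265.46 kN·m.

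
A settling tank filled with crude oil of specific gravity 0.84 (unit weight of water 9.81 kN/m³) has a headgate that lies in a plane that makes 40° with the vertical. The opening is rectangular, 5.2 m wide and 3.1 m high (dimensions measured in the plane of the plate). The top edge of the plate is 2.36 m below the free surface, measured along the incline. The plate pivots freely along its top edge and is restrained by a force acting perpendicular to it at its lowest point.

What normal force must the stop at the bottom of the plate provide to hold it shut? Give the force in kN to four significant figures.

γ = 0.84 × 9.81 = 8.2404 kN/m³.
The plate makes 40° with the vertical, i.e. θ = 90° − 40° = 50° to the horizontal. Measuring y along the incline from the free-surface line, vertical depth h = y·sinθ with sinθ = 0.766044.
The centroid lies 3.1/2 = 1.55 m below the top edge, so y_c = 2.36 + 1.55 = 3.91 m and h_c = 3.91 × 0.766044 = 2.99523 m.
A = 5.2 × 3.1 = 16.12 m².
Resultant F = γ·h_c·A = 8.2404 × 2.99523 × 16.12 = 397.872 kN.
I_c = b·h³/12 = 5.2 × 3.1³/12 = 12.9094 m⁴.
Centre of pressure: y_p = y_c + I_c/(y_c·A) = 3.91 + 12.9094/(3.91 × 16.12) = 3.91 + 0.204816 = 4.11482 m along the plane.
The resultant acts 1.55 + 0.204816 = 1.75482 m (along the plate) below the hinge at the top edge, so the moment about the hinge is M = F × 1.75482 = 397.872 × 1.75482 = 698.194 kN·m.
A normal force at the bottom, 3.1 m from the hinge, must supply this moment: P = 698.194/3.1 = 225.224 kN.

P ≈ 225.2 kN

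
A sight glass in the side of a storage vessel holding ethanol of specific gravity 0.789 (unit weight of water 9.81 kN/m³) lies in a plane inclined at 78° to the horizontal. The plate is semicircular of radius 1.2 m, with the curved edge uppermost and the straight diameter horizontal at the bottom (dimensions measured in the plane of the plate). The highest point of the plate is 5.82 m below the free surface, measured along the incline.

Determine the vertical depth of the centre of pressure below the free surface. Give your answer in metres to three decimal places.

γ = 0.789 × 9.81 = 7.74009 kN/m³.
Let θ = 78° be the plate's angle to the horizontal; measure y along the incline from where the plane meets the free surface. Vertical depth h = y·sinθ with sinθ = 0.978148.
The centroid lies 4r/(3π) = 0.509296 m above the diameter, so r − 4r/(3π) = 1.2 − 0.509296 = 0.690704 m below the topmost point, so y_c = 5.82 + 0.690704 = 6.5107 m and h_c = 6.5107 × 0.978148 = 6.36843 m.
A = πr²/2 = π × 1.2²/2 = 2.26195 m².
Resultant F = γ·h_c·A = 7.74009 × 6.36843 × 2.26195 = 111.497 kN.
I_c = (π/8 − 8/(9π))·r⁴ = 0.109757 × 1.2⁴ = 0.227592 m⁴.
Centre of pressure: y_p = y_c + I_c/(y_c·A) = 6.5107 + 0.227592/(6.5107 × 2.26195) = 6.5107 + 0.0154542 = 6.52615 m along the plane.
Vertically, h_p = y_p·sinθ = 6.52615 × 0.978148 = 6.38354 m.

h_p = 6.384 m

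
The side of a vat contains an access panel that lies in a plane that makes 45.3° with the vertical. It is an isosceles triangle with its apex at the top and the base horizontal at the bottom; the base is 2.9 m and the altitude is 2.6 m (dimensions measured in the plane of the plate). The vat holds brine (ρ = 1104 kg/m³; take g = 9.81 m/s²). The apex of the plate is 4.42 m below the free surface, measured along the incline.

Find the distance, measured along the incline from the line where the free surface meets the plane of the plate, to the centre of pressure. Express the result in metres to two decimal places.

y_p = 6.21 m

γ = ρg = 1104 × 9.81 / 1000 = 10.83024 kN/m³.
The plate makes 45.3° with the vertical, i.e. θ = 90° − 45.3° = 44.7° to the horizontal. Measuring y along the incline from the free-surface line, vertical depth h = y·sinθ with sinθ = 0.703395.
With the apex up, the centroid sits 2h/3 = 2 × 2.6/3 = 1.73333 m below the apex, so y_c = 4.42 + 1.73333 = 6.15333 m and h_c = 6.15333 × 0.703395 = 4.32822 m.
A = ½ × 2.9 × 2.6 = 3.77 m².
Resultant F = γ·h_c·A = 10.83024 × 4.32822 × 3.77 = 176.721 kN.
I_c = b·h³/36 = 2.9 × 2.6³/36 = 1.41584 m⁴.
Centre of pressure: y_p = y_c + I_c/(y_c·A) = 6.15333 + 1.41584/(6.15333 × 3.77) = 6.15333 + 0.0610327 = 6.21436 m along the plane.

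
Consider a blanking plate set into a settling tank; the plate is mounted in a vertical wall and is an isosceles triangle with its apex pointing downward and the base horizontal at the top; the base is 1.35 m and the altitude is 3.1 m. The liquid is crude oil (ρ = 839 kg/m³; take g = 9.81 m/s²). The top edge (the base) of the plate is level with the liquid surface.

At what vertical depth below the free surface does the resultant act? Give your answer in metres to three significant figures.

h_p = 1.55 m

γ = ρg = 839 × 9.81 / 1000 = 8.23059 kN/m³.
With the apex down, the centroid sits h/3 = 3.1/3 = 1.03333 m below the base (the top edge), so the centroid depth is h_c = 1.03333 m.
A = ½ × 1.35 × 3.1 = 2.0925 m².
Resultant F = γ·h_c·A = 8.23059 × 1.03333 × 2.0925 = 17.7965 kN.
I_c = b·h³/36 = 1.35 × 3.1³/36 = 1.11716 m⁴.
Centre of pressure: y_p = y_c + I_c/(y_c·A) = 1.03333 + 1.11716/(1.03333 × 2.0925) = 1.03333 + 0.516667 = 1.55 m along the plane.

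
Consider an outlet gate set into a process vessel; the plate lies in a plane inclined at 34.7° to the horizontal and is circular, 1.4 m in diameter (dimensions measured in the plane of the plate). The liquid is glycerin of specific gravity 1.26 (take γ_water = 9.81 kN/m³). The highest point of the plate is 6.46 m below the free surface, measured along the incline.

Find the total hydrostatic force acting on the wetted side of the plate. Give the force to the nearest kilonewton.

γ = 1.26 × 9.81 = 12.3606 kN/m³.
Let θ = 34.7° be the plate's angle to the horizontal; measure y along the incline from where the plane meets the free surface. Vertical depth h = y·sinθ with sinθ = 0.569280.
The centroid is at the centre, 0.7 m below the top of the plate, so y_c = 6.46 + 0.7 = 7.16 m and h_c = 7.16 × 0.569280 = 4.07604 m.
A = π(0.7)² = 1.53938 m².
Resultant F = γ·h_c·A = 12.3606 × 4.07604 × 1.53938 = 77.5575 kN.

F ≈ 78 kN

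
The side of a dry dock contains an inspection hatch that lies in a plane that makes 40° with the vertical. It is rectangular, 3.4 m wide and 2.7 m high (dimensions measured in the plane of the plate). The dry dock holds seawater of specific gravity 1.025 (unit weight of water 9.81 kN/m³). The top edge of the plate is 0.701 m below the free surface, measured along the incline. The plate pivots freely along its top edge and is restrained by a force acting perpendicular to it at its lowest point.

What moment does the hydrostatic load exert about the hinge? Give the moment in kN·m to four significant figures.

M ≈ 238.7 kN·m

γ = 1.025 × 9.81 = 10.05525 kN/m³.
The plate makes 40° with the vertical, i.e. θ = 90° − 40° = 50° to the horizontal. Measuring y along the incline from the free-surface line, vertical depth h = y·sinθ with sinθ = 0.766044.
The centroid lies 2.7/2 = 1.35 m below the top edge, so y_c = 0.701 + 1.35 = 2.051 m and h_c = 2.051 × 0.766044 = 1.57116 m.
A = 3.4 × 2.7 = 9.18 m².
Resultant F = γ·h_c·A = 10.05525 × 1.57116 × 9.18 = 145.029 kN.
I_c = b·h³/12 = 3.4 × 2.7³/12 = 5.57685 m⁴.
Centre of pressure: y_p = y_c + I_c/(y_c·A) = 2.051 + 5.57685/(2.051 × 9.18) = 2.051 + 0.296197 = 2.3472 m along the plane.
The resultant acts 1.35 + 0.296197 = 1.6462 m (along the plate) below the hinge at the top edge, so the moment about the hinge is M = F × 1.6462 = 145.029 × 1.6462 = 238.747 kN·m.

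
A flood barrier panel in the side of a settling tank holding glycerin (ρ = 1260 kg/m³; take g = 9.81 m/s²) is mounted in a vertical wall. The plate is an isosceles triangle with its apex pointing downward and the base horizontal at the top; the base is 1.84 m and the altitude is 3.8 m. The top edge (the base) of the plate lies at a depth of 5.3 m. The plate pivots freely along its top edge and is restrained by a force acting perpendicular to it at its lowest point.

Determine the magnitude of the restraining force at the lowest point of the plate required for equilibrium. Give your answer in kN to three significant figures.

P ≈ 104 kN

γ = ρg = 1260 × 9.81 / 1000 = 12.3606 kN/m³.
With the apex down, the centroid sits h/3 = 3.8/3 = 1.26667 m below the base (the top edge), so the centroid depth is h_c = 5.3 + 1.26667 = 6.56667 m.
A = ½ × 1.84 × 3.8 = 3.496 m².
Resultant F = γ·h_c·A = 12.3606 × 6.56667 × 3.496 = 283.763 kN.
I_c = b·h³/36 = 1.84 × 3.8³/36 = 2.80457 m⁴.
Centre of pressure: y_p = y_c + I_c/(y_c·A) = 6.56667 + 2.80457/(6.56667 × 3.496) = 6.56667 + 0.122166 = 6.68884 m along the plane.
The resultant acts 1.26667 + 0.122166 = 1.38884 m (along the plate) below the hinge at the top edge, so the moment about the hinge is M = F × 1.38884 = 283.763 × 1.38884 = 394.101 kN·m.
A normal force at the bottom, 3.8 m from the hinge, must supply this moment: P = 394.101/3.8 = 103.711 kN.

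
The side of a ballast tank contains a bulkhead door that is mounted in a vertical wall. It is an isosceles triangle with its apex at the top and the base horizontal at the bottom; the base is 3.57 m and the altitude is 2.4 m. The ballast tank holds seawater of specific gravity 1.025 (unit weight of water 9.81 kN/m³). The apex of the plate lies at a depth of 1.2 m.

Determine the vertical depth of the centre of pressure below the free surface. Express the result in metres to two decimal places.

h_p = 2.91 m

γ = 1.025 × 9.81 = 10.05525 kN/m³.
With the apex up, the centroid sits 2h/3 = 2 × 2.4/3 = 1.6 m below the apex, so the centroid depth is h_c = 1.2 + 1.6 = 2.8 m.
A = ½ × 3.57 × 2.4 = 4.284 m².
Resultant F = γ·h_c·A = 10.05525 × 2.8 × 4.284 = 120.615 kN.
I_c = b·h³/36 = 3.57 × 2.4³/36 = 1.37088 m⁴.
Centre of pressure: y_p = y_c + I_c/(y_c·A) = 2.8 + 1.37088/(2.8 × 4.284) = 2.8 + 0.114286 = 2.91429 m along the plane.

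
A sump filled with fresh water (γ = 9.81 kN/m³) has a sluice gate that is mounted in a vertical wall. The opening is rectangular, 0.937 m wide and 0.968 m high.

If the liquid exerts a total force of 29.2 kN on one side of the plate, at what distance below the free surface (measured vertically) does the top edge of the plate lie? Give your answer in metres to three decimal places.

d_top ≈ 2.798 m

γ = 9.81 kN/m³.
A = 0.937 × 0.968 = 0.907016 m².
From F = γ·h_c·A, the centroid depth is h_c = 29.2/(9.81 × 0.907016) = 3.2817 m.
The centroid lies 0.968/2 = 0.484 m below the top edge, so the top edge sits at h_top = 3.2817 − 0.484 = 2.7977 m below the surface.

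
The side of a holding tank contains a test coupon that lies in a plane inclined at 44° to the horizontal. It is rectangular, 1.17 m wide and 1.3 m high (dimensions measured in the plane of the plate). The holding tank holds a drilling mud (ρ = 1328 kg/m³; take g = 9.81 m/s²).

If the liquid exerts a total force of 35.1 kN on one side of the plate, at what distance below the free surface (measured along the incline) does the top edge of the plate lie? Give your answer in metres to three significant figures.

y_top ≈ 1.90 m

γ = ρg = 1328 × 9.81 / 1000 = 13.02768 kN/m³.
A = 1.17 × 1.3 = 1.521 m².
From F = γ·h_c·A, the centroid depth is h_c = 35.1/(13.02768 × 1.521) = 1.77138 m.
Let θ = 44° be the plate's angle to the horizontal; measure y along the incline from where the plane meets the free surface. Vertical depth h = y·sinθ with sinθ = 0.694658.
Along the incline, y_c = h_c/sinθ = 1.77138/0.694658 = 2.55 m.
The centroid lies 1.3/2 = 0.65 m below the top edge, so the top edge sits at y_top = 2.55 − 0.65 = 1.9 m along the incline.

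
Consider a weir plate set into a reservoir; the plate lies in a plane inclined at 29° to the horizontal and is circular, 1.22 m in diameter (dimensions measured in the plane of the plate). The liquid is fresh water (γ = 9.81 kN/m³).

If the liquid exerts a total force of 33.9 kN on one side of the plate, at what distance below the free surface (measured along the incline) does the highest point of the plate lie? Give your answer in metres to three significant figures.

γ = 9.81 kN/m³.
A = π(0.61)² = 1.16899 m².
From F = γ·h_c·A, the centroid depth is h_c = 33.9/(9.81 × 1.16899) = 2.95611 m.
Let θ = 29° be the plate's angle to the horizontal; measure y along the incline from where the plane meets the free surface. Vertical depth h = y·sinθ with sinθ = 0.484810.
Along the incline, y_c = h_c/sinθ = 2.95611/0.484810 = 6.09746 m.
The centroid is at the centre, 0.61 m below the top of the plate, so the highest point sits at y_top = 6.09746 − 0.61 = 5.48746 m along the incline.

y_top ≈ 5.49 m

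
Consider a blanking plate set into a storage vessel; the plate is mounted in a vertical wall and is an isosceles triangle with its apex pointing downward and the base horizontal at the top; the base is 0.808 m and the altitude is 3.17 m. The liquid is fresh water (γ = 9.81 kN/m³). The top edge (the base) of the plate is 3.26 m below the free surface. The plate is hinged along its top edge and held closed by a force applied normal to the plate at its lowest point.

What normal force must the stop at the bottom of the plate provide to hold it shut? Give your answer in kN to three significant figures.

γ = 9.81 kN/m³.
With the apex down, the centroid sits h/3 = 3.17/3 = 1.05667 m below the base (the top edge), so the centroid depth is h_c = 3.26 + 1.05667 = 4.31667 m.
A = ½ × 0.808 × 3.17 = 1.28068 m².
Resultant F = γ·h_c·A = 9.81 × 4.31667 × 1.28068 = 54.2324 kN.
I_c = b·h³/36 = 0.808 × 3.17³/36 = 0.714968 m⁴.
Centre of pressure: y_p = y_c + I_c/(y_c·A) = 4.31667 + 0.714968/(4.31667 × 1.28068) = 4.31667 + 0.129329 = 4.446 m along the plane.
The resultant acts 1.05667 + 0.129329 = 1.186 m (along the plate) below the hinge at the top edge, so the moment about the hinge is M = F × 1.186 = 54.2324 × 1.186 = 64.3196 kN·m.
A normal force at the bottom, 3.17 m from the hinge, must supply this moment: P = 64.3196/3.17 = 20.2901 kN.

P ≈ 20.3 kN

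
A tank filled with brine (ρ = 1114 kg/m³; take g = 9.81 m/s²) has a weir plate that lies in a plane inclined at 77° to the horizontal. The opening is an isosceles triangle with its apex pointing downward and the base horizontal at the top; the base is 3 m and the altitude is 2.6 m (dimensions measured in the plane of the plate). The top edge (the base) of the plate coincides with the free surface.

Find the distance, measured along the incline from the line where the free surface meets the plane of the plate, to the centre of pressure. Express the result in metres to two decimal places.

y_p = 1.30 m

γ = ρg = 1114 × 9.81 / 1000 = 10.92834 kN/m³.
Let θ = 77° be the plate's angle to the horizontal; measure y along the incline from where the plane meets the free surface. Vertical depth h = y·sinθ with sinθ = 0.974370.
With the apex down, the centroid sits h/3 = 2.6/3 = 0.866667 m below the base (the top edge), so y_c = 0.866667 m and h_c = 0.866667 × 0.974370 = 0.844454 m.
A = ½ × 3 × 2.6 = 3.9 m².
Resultant F = γ·h_c·A = 10.92834 × 0.844454 × 3.9 = 35.9911 kN.
I_c = b·h³/36 = 3 × 2.6³/36 = 1.46467 m⁴.
Centre of pressure: y_p = y_c + I_c/(y_c·A) = 0.866667 + 1.46467/(0.866667 × 3.9) = 0.866667 + 0.433334 = 1.3 m along the plane.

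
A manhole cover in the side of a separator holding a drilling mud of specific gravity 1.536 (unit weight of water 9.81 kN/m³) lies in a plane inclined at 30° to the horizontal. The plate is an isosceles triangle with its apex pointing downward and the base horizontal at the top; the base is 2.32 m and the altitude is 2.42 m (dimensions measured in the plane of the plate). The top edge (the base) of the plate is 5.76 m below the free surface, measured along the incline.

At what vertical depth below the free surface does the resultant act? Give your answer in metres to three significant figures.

γ = 1.536 × 9.81 = 15.06816 kN/m³.
Let θ = 30° be the plate's angle to the horizontal; measure y along the incline from where the plane meets the free surface. Vertical depth h = y·sinθ with sinθ = 0.500000.
With the apex down, the centroid sits h/3 = 2.42/3 = 0.806667 m below the base (the top edge), so y_c = 5.76 + 0.806667 = 6.56667 m and h_c = 6.56667 × 0.500000 = 3.28334 m.
A = ½ × 2.32 × 2.42 = 2.8072 m².
Resultant F = γ·h_c·A = 15.06816 × 3.28334 × 2.8072 = 138.883 kN.
I_c = b·h³/36 = 2.32 × 2.42³/36 = 0.913338 m⁴.
Centre of pressure: y_p = y_c + I_c/(y_c·A) = 6.56667 + 0.913338/(6.56667 × 2.8072) = 6.56667 + 0.0495465 = 6.61622 m along the plane.
Vertically, h_p = y_p·sinθ = 6.61622 × 0.500000 = 3.30811 m.

h_p = 3.31 m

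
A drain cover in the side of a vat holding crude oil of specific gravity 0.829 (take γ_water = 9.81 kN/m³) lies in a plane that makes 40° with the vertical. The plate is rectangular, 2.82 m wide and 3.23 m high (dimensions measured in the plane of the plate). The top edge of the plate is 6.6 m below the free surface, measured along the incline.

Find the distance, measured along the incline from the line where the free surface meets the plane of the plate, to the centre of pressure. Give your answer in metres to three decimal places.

y_p = 8.321 m

γ = 0.829 × 9.81 = 8.13249 kN/m³.
The plate makes 40° with the vertical, i.e. θ = 90° − 40° = 50° to the horizontal. Measuring y along the incline from the free-surface line, vertical depth h = y·sinθ with sinθ = 0.766044.
The centroid lies 3.23/2 = 1.615 m below the top edge, so y_c = 6.6 + 1.615 = 8.215 m and h_c = 8.215 × 0.766044 = 6.29305 m.
A = 2.82 × 3.23 = 9.1086 m².
Resultant F = γ·h_c·A = 8.13249 × 6.29305 × 9.1086 = 466.161 kN.
I_c = b·h³/12 = 2.82 × 3.23³/12 = 7.91909 m⁴.
Centre of pressure: y_p = y_c + I_c/(y_c·A) = 8.215 + 7.91909/(8.215 × 9.1086) = 8.215 + 0.105832 = 8.32083 m along the plane.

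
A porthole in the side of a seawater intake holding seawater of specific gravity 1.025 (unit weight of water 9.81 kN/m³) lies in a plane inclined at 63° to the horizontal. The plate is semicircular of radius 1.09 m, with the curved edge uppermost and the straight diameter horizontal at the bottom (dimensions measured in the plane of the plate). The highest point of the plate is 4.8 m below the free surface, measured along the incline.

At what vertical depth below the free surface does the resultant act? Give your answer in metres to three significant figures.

h_p = 4.85 m

γ = 1.025 × 9.81 = 10.05525 kN/m³.
Let θ = 63° be the plate's angle to the horizontal; measure y along the incline from where the plane meets the free surface. Vertical depth h = y·sinθ with sinθ = 0.891007.
The centroid lies 4r/(3π) = 0.46261 m above the diameter, so r − 4r/(3π) = 1.09 − 0.46261 = 0.62739 m below the topmost point, so y_c = 4.8 + 0.62739 = 5.42739 m and h_c = 5.42739 × 0.891007 = 4.83584 m.
A = πr²/2 = π × 1.09²/2 = 1.86626 m².
Resultant F = γ·h_c·A = 10.05525 × 4.83584 × 1.86626 = 90.748 kN.
I_c = (π/8 − 8/(9π))·r⁴ = 0.109757 × 1.09⁴ = 0.154931 m⁴.
Centre of pressure: y_p = y_c + I_c/(y_c·A) = 5.42739 + 0.154931/(5.42739 × 1.86626) = 5.42739 + 0.0152959 = 5.44269 m along the plane.
Vertically, h_p = y_p·sinθ = 5.44269 × 0.891007 = 4.84947 m.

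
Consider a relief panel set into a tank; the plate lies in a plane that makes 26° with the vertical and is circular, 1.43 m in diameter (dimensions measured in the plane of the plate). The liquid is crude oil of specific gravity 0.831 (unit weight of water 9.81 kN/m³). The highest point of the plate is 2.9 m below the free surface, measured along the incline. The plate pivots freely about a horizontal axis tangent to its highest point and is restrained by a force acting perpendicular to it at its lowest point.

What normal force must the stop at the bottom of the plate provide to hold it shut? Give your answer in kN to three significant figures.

P ≈ 22.3 kN

γ = 0.831 × 9.81 = 8.15211 kN/m³.
The plate makes 26° with the vertical, i.e. θ = 90° − 26° = 64° to the horizontal. Measuring y along the incline from the free-surface line, vertical depth h = y·sinθ with sinθ = 0.898794.
The centroid is at the centre, 0.715 m below the top of the plate, so y_c = 2.9 + 0.715 = 3.615 m and h_c = 3.615 × 0.898794 = 3.24914 m.
A = π(0.715)² = 1.60606 m².
Resultant F = γ·h_c·A = 8.15211 × 3.24914 × 1.60606 = 42.5403 kN.
I_c = πr⁴/4 = π × 0.715⁴/4 = 0.205265 m⁴.
Centre of pressure: y_p = y_c + I_c/(y_c·A) = 3.615 + 0.205265/(3.615 × 1.60606) = 3.615 + 0.0353545 = 3.65035 m along the plane.
The resultant acts 0.715 + 0.0353545 = 0.750354 m (along the plate) below the hinge at the top edge, so the moment about the hinge is M = F × 0.750354 = 42.5403 × 0.750354 = 31.9203 kN·m.
A normal force at the bottom, 1.43 m from the hinge, must supply this moment: P = 31.9203/1.43 = 22.3219 kN.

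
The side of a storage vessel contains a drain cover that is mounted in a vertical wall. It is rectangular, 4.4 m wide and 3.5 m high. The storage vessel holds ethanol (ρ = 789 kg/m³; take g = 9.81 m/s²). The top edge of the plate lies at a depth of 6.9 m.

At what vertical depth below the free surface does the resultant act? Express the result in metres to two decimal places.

h_p = 8.77 m

γ = ρg = 789 × 9.81 / 1000 = 7.74009 kN/m³.
The centroid lies 3.5/2 = 1.75 m below the top edge, so the centroid depth is h_c = 6.9 + 1.75 = 8.65 m.
A = 4.4 × 3.5 = 15.4 m².
Resultant F = γ·h_c·A = 7.74009 × 8.65 × 15.4 = 1031.06 kN.
I_c = b·h³/12 = 4.4 × 3.5³/12 = 15.7208 m⁴.
Centre of pressure: y_p = y_c + I_c/(y_c·A) = 8.65 + 15.7208/(8.65 × 15.4) = 8.65 + 0.118015 = 8.76802 m along the plane.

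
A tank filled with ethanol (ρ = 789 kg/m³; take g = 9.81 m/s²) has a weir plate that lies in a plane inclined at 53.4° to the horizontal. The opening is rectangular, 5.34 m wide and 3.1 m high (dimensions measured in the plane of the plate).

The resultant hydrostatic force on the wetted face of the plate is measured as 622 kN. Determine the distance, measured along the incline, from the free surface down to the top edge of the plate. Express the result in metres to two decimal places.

y_top ≈ 4.50 m

γ = ρg = 789 × 9.81 / 1000 = 7.74009 kN/m³.
A = 5.34 × 3.1 = 16.554 m².
From F = γ·h_c·A, the centroid depth is h_c = 622/(7.74009 × 16.554) = 4.85447 m.
Let θ = 53.4° be the plate's angle to the horizontal; measure y along the incline from where the plane meets the free surface. Vertical depth h = y·sinθ with sinθ = 0.802817.
Along the incline, y_c = h_c/sinθ = 4.85447/0.802817 = 6.0468 m.
The centroid lies 3.1/2 = 1.55 m below the top edge, so the top edge sits at y_top = 6.0468 − 1.55 = 4.4968 m along the incline.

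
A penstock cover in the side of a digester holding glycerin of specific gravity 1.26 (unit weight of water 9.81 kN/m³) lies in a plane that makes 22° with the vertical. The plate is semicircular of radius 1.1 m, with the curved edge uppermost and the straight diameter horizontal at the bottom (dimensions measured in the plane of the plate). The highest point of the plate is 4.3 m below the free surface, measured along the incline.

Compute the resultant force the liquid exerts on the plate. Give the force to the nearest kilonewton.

γ = 1.26 × 9.81 = 12.3606 kN/m³.
The plate makes 22° with the vertical, i.e. θ = 90° − 22° = 68° to the horizontal. Measuring y along the incline from the free-surface line, vertical depth h = y·sinθ with sinθ = 0.927184.
The centroid lies 4r/(3π) = 0.466854 m above the diameter, so r − 4r/(3π) = 1.1 − 0.466854 = 0.633146 m below the topmost point, so y_c = 4.3 + 0.633146 = 4.93315 m and h_c = 4.93315 × 0.927184 = 4.57394 m.
A = πr²/2 = π × 1.1²/2 = 1.90066 m².
Resultant F = γ·h_c·A = 12.3606 × 4.57394 × 1.90066 = 107.457 kN.

F ≈ 107 kN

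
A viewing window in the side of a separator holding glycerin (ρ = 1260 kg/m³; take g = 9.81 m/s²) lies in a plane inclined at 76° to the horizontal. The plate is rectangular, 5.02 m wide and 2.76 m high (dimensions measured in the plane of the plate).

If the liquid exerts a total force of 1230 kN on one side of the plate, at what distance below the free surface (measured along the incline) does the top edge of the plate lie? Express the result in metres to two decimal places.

γ = ρg = 1260 × 9.81 / 1000 = 12.3606 kN/m³.
A = 5.02 × 2.76 = 13.8552 m².
From F = γ·h_c·A, the centroid depth is h_c = 1230/(12.3606 × 13.8552) = 7.18212 m.
Let θ = 76° be the plate's angle to the horizontal; measure y along the incline from where the plane meets the free surface. Vertical depth h = y·sinθ with sinθ = 0.970296.
Along the incline, y_c = h_c/sinθ = 7.18212/0.970296 = 7.40199 m.
The centroid lies 2.76/2 = 1.38 m below the top edge, so the top edge sits at y_top = 7.40199 − 1.38 = 6.02199 m along the incline.

y_top ≈ 6.02 m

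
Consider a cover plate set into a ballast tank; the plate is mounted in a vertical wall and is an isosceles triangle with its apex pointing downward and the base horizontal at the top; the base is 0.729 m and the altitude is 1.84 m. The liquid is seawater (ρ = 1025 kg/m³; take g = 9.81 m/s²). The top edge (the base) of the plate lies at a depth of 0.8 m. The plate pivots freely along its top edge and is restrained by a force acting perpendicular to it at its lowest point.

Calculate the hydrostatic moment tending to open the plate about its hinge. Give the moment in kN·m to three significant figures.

M ≈ 7.11 kN·m

γ = ρg = 1025 × 9.81 / 1000 = 10.05525 kN/m³.
With the apex down, the centroid sits h/3 = 1.84/3 = 0.613333 m below the base (the top edge), so the centroid depth is h_c = 0.8 + 0.613333 = 1.41333 m.
A = ½ × 0.729 × 1.84 = 0.67068 m².
Resultant F = γ·h_c·A = 10.05525 × 1.41333 × 0.67068 = 9.53129 kN.
I_c = b·h³/36 = 0.729 × 1.84³/36 = 0.126147 m⁴.
Centre of pressure: y_p = y_c + I_c/(y_c·A) = 1.41333 + 0.126147/(1.41333 × 0.67068) = 1.41333 + 0.133082 = 1.54641 m along the plane.
The resultant acts 0.613333 + 0.133082 = 0.746415 m (along the plate) below the hinge at the top edge, so the moment about the hinge is M = F × 0.746415 = 9.53129 × 0.746415 = 7.1143 kN·m.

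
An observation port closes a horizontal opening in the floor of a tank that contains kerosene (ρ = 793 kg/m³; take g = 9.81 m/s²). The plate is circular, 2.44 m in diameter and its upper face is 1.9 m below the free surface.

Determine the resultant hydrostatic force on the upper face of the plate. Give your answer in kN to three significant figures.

γ = ρg = 793 × 9.81 / 1000 = 7.77933 kN/m³.
The plate is horizontal, so pressure is uniform at p = γ·h = 7.77933 × 1.9 = 14.7807 kN/m².
A = π(1.22)² = 4.67595 m².
F = p·A = 14.7807 × 4.67595 = 69.1138 kN.

F ≈ 69.1 kN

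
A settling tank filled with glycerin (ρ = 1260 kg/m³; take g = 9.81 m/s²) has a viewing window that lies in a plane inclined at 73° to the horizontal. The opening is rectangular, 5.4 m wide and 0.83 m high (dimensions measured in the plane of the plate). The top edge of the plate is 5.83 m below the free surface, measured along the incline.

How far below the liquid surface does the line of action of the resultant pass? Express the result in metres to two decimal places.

γ = ρg = 1260 × 9.81 / 1000 = 12.3606 kN/m³.
Let θ = 73° be the plate's angle to the horizontal; measure y along the incline from where the plane meets the free surface. Vertical depth h = y·sinθ with sinθ = 0.956305.
The centroid lies 0.83/2 = 0.415 m below the top edge, so y_c = 5.83 + 0.415 = 6.245 m and h_c = 6.245 × 0.956305 = 5.97212 m.
A = 5.4 × 0.83 = 4.482 m².
Resultant F = γ·h_c·A = 12.3606 × 5.97212 × 4.482 = 330.857 kN.
I_c = b·h³/12 = 5.4 × 0.83³/12 = 0.257304 m⁴.
Centre of pressure: y_p = y_c + I_c/(y_c·A) = 6.245 + 0.257304/(6.245 × 4.482) = 6.245 + 0.00919268 = 6.25419 m along the plane.
Vertically, h_p = y_p·sinθ = 6.25419 × 0.956305 = 5.98091 m.

h_p = 5.98 m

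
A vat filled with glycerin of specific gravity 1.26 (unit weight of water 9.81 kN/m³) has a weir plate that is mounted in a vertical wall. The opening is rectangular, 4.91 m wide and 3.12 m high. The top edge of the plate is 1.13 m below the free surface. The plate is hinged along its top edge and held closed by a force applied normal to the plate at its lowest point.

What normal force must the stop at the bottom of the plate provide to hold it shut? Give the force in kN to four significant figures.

γ = 1.26 × 9.81 = 12.3606 kN/m³.
The centroid lies 3.12/2 = 1.56 m below the top edge, so the centroid depth is h_c = 1.13 + 1.56 = 2.69 m.
A = 4.91 × 3.12 = 15.3192 m².
Resultant F = γ·h_c·A = 12.3606 × 2.69 × 15.3192 = 509.364 kN.
I_c = b·h³/12 = 4.91 × 3.12³/12 = 12.4269 m⁴.
Centre of pressure: y_p = y_c + I_c/(y_c·A) = 2.69 + 12.4269/(2.69 × 15.3192) = 2.69 + 0.30156 = 2.99156 m along the plane.
The resultant acts 1.56 + 0.30156 = 1.86156 m (along the plate) below the hinge at the top edge, so the moment about the hinge is M = F × 1.86156 = 509.364 × 1.86156 = 948.212 kN·m.
A normal force at the bottom, 3.12 m from the hinge, must supply this moment: P = 948.212/3.12 = 303.914 kN.

P ≈ 303.9 kN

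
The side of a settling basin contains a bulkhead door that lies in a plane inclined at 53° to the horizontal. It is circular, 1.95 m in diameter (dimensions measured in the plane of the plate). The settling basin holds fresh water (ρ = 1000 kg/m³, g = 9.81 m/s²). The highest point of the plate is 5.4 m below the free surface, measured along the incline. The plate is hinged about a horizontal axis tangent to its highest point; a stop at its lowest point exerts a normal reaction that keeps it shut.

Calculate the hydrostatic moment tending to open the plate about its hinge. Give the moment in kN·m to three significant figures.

γ = ρg = 1000 × 9.81 = 9810 N/m³ = 9.81 kN/m³.
Let θ = 53° be the plate's angle to the horizontal; measure y along the incline from where the plane meets the free surface. Vertical depth h = y·sinθ with sinθ = 0.798636.
The centroid is at the centre, 0.975 m below the top of the plate, so y_c = 5.4 + 0.975 = 6.375 m and h_c = 6.375 × 0.798636 = 5.0913 m.
A = π(0.975)² = 2.98648 m².
Resultant F = γ·h_c·A = 9.81 × 5.0913 × 2.98648 = 149.162 kN.
I_c = πr⁴/4 = π × 0.975⁴/4 = 0.709755 m⁴.
Centre of pressure: y_p = y_c + I_c/(y_c·A) = 6.375 + 0.709755/(6.375 × 2.98648) = 6.375 + 0.0372794 = 6.41228 m along the plane.
The resultant acts 0.975 + 0.0372794 = 1.01228 m (along the plate) below the hinge at the top edge, so the moment about the hinge is M = F × 1.01228 = 149.162 × 1.01228 = 150.994 kN·m.

M ≈ 151 kN·m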